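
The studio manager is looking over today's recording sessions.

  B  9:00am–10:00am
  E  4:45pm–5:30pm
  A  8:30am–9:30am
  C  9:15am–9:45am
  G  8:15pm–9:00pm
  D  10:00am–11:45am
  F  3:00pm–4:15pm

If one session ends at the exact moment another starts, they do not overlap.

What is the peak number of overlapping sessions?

3

Sweep the timeline, counting +1 at each start and −1 at each end (ends before starts at a tie):
8:30am start A → 1
9:00am start B → 2
9:15am start C → 3
9:30am end A → 2
9:45am end C → 1
10:00am end B → 0
10:00am start D → 1
11:45am end D → 0
3:00pm start F → 1
4:15pm end F → 0
4:45pm start E → 1
5:30pm end E → 0
8:15pm start G → 1
9:00pm end G → 0
Peak is 3, at 9:15am (A, B, C).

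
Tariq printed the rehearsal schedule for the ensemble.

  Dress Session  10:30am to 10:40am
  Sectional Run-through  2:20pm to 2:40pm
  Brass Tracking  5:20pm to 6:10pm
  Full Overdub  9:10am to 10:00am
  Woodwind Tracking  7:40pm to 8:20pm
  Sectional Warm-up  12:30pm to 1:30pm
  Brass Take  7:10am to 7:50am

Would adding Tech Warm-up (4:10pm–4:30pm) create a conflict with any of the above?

Brass Take: ends 7:50am at or before Tech Warm-up starts 4:10pm → clear.
Full Overdub: ends 10:00am at or before Tech Warm-up starts 4:10pm → clear.
Dress Session: ends 10:40am at or before Tech Warm-up starts 4:10pm → clear.
Sectional Warm-up: ends 1:30pm at or before Tech Warm-up starts 4:10pm → clear.
Sectional Run-through: ends 2:40pm at or before Tech Warm-up starts 4:10pm → clear.
Brass Tracking: starts 5:20pm at or after Tech Warm-up ends 4:30pm → clear.
Woodwind Tracking: starts 7:40pm at or after Tech Warm-up ends 4:30pm → clear.

No — it doesn't clash with anything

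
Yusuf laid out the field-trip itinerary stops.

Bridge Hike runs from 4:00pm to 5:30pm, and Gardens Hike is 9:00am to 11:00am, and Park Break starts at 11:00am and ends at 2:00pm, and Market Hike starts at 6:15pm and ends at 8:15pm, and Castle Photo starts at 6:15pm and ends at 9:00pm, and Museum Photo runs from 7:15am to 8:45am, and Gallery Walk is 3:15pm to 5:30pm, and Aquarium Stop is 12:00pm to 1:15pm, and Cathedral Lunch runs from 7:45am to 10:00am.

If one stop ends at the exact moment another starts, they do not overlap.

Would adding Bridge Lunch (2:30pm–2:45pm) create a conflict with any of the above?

Museum Photo: ends 8:45am at or before Bridge Lunch starts 2:30pm → clear.
Cathedral Lunch: ends 10:00am at or before Bridge Lunch starts 2:30pm → clear.
Gardens Hike: ends 11:00am at or before Bridge Lunch starts 2:30pm → clear.
Park Break: ends 2:00pm at or before Bridge Lunch starts 2:30pm → clear.
Aquarium Stop: ends 1:15pm at or before Bridge Lunch starts 2:30pm → clear.
Gallery Walk: starts 3:15pm at or after Bridge Lunch ends 2:45pm → clear.
Bridge Hike: starts 4:00pm at or after Bridge Lunch ends 2:45pm → clear.
Market Hike: starts 6:15pm at or after Bridge Lunch ends 2:45pm → clear.
Castle Photo: starts 6:15pm at or after Bridge Lunch ends 2:45pm → clear.

No — it doesn't clash with anything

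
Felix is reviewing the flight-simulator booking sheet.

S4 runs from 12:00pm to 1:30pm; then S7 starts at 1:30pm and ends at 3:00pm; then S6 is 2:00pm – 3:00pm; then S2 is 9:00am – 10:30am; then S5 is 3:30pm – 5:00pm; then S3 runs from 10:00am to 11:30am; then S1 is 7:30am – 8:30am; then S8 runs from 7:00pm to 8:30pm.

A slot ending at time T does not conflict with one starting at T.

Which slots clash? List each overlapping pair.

Two intervals overlap when each starts before the other ends.
Sorted by start: S1, S2, S3, S4, S7, S6, S5, S8.
S2 starts after S1 ends — done with S1.
S3 starts before S2 ends → S2 and S3 overlap.
S4 starts after S2 ends — done with S2.
S4 starts after S3 ends — done with S3.
S7 starts exactly when S4 ends (back-to-back, no overlap) — done with S4.
S6 starts before S7 ends → S7 and S6 overlap.
S5 starts after S7 ends — done with S7.
S5 starts after S6 ends — done with S6.
S8 starts after S5 ends.

S2 & S3, S6 & S7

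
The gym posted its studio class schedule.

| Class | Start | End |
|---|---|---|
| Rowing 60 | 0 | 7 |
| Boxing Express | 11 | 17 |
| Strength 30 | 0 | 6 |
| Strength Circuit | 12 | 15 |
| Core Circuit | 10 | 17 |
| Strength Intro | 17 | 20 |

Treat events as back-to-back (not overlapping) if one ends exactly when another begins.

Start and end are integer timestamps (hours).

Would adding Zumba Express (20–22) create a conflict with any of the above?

Rowing 60: ends 7 at or before Zumba Express starts 20 → clear.
Strength 30: ends 6 at or before Zumba Express starts 20 → clear.
Core Circuit: ends 17 at or before Zumba Express starts 20 → clear.
Boxing Express: ends 17 at or before Zumba Express starts 20 → clear.
Strength Circuit: ends 15 at or before Zumba Express starts 20 → clear.
Strength Intro: ends 20 at or before Zumba Express starts 20 → clear.

No — it doesn't clash with anything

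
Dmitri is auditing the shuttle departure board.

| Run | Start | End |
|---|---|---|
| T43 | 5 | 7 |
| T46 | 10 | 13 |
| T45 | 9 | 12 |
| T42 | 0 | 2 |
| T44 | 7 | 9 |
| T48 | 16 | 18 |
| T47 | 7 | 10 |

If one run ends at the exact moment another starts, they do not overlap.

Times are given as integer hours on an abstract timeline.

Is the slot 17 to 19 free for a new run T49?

No — it overlaps T48

T42: ends 2 at or before T49 starts 17 → clear.
T43: ends 7 at or before T49 starts 17 → clear.
T44: ends 9 at or before T49 starts 17 → clear.
T47: ends 10 at or before T49 starts 17 → clear.
T45: ends 12 at or before T49 starts 17 → clear.
T46: ends 13 at or before T49 starts 17 → clear.
T48: starts 16 before T49 ends 19, and ends 18 after T49 starts 17 → overlap.
T49 overlaps T48.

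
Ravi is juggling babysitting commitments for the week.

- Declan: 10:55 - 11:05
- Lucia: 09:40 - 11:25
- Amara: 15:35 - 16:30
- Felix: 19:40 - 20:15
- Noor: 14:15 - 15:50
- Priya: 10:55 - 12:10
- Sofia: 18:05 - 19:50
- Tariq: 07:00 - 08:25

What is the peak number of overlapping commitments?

3

Walk through starts and ends in time order (an end at T is processed before a start at T):
07:00 start Tariq → 1
08:25 end Tariq → 0
09:40 start Lucia → 1
10:55 start Declan → 2
10:55 start Priya → 3
11:05 end Declan → 2
11:25 end Lucia → 1
12:10 end Priya → 0
14:15 start Noor → 1
15:35 start Amara → 2
15:50 end Noor → 1
16:30 end Amara → 0
18:05 start Sofia → 1
19:40 start Felix → 2
19:50 end Sofia → 1
20:15 end Felix → 0
Peak is 3, at 10:55 (Declan, Lucia, Priya).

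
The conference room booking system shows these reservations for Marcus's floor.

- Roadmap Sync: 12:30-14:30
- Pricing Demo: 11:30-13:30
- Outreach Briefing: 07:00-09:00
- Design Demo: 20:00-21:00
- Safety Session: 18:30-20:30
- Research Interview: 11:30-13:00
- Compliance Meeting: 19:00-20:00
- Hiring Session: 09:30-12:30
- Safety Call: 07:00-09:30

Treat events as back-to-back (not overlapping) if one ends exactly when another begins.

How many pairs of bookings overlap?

8

Check each pair: they overlap iff neither finishes before the other starts.
Sorted by start: Safety Call, Outreach Briefing, Hiring Session, Pricing Demo, Research Interview, Roadmap Sync, Safety Session, Compliance Meeting, Design Demo.
Outreach Briefing starts before Safety Call ends → Safety Call and Outreach Briefing overlap.
Hiring Session starts exactly when Safety Call ends (back-to-back, no overlap), so Safety Call has no further overlaps.
Hiring Session starts after Outreach Briefing ends, so Outreach Briefing has no further overlaps.
Pricing Demo starts before Hiring Session ends → Hiring Session and Pricing Demo overlap.
Research Interview starts before Hiring Session ends → Hiring Session and Research Interview overlap.
Roadmap Sync starts exactly when Hiring Session ends (back-to-back, no overlap), so Hiring Session has no further overlaps.
Research Interview starts before Pricing Demo ends → Pricing Demo and Research Interview overlap.
Roadmap Sync starts before Pricing Demo ends → Pricing Demo and Roadmap Sync overlap.
Safety Session starts after Pricing Demo ends, so Pricing Demo has no further overlaps.
Roadmap Sync starts before Research Interview ends → Research Interview and Roadmap Sync overlap.
Safety Session starts after Research Interview ends, so Research Interview has no further overlaps.
Safety Session starts after Roadmap Sync ends, so Roadmap Sync has no further overlaps.
Compliance Meeting starts before Safety Session ends → Safety Session and Compliance Meeting overlap.
Design Demo starts before Safety Session ends → Safety Session and Design Demo overlap.
Design Demo starts exactly when Compliance Meeting ends (back-to-back, no overlap).
Overlapping pairs: Compliance Meeting & Safety Session, Design Demo & Safety Session, Hiring Session & Pricing Demo, Hiring Session & Research Interview, Outreach Briefing & Safety Call, Pricing Demo & Research Interview, Pricing Demo & Roadmap Sync, Research Interview & Roadmap Sync — 8 in total.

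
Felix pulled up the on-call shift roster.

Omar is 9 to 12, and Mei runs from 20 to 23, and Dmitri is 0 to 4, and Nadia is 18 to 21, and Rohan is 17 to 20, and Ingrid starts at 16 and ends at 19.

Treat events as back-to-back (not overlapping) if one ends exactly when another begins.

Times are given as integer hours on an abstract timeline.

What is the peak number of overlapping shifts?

Walk through starts and ends in time order (an end at T is processed before a start at T):
0 start Dmitri → 1
4 end Dmitri → 0
9 start Omar → 1
12 end Omar → 0
16 start Ingrid → 1
17 start Rohan → 2
18 start Nadia → 3
19 end Ingrid → 2
20 end Rohan → 1
20 start Mei → 2
21 end Nadia → 1
23 end Mei → 0
Peak is 3, at 18 (Ingrid, Nadia, Rohan).

3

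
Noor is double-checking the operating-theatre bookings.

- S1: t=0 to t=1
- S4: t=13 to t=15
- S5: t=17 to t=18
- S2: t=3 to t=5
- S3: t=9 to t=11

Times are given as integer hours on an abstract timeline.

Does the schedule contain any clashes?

No

Sorted by start: S1, S2, S3, S4, S5.
S2 starts after S1 ends — done with S1.
S3 starts after S2 ends — done with S2.
S4 starts after S3 ends — done with S3.
S5 starts after S4 ends.
Every pair is clear; the schedule has no overlaps.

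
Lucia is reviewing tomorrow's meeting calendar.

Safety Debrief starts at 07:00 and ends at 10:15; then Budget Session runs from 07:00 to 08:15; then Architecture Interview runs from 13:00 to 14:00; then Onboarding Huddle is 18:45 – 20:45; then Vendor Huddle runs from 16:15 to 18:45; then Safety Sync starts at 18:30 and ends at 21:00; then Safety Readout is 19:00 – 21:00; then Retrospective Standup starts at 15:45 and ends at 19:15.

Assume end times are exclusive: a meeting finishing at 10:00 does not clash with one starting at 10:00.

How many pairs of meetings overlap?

Check each pair: they overlap iff neither finishes before the other starts.
Sorted by start: Safety Debrief, Budget Session, Architecture Interview, Retrospective Standup, Vendor Huddle, Safety Sync, Onboarding Huddle, Safety Readout.
Budget Session starts before Safety Debrief ends → Safety Debrief and Budget Session overlap.
Architecture Interview starts after Safety Debrief ends; Safety Debrief is clear from here.
Architecture Interview starts after Budget Session ends; Budget Session is clear from here.
Retrospective Standup starts after Architecture Interview ends; Architecture Interview is clear from here.
Vendor Huddle starts before Retrospective Standup ends → Retrospective Standup and Vendor Huddle overlap.
Safety Sync starts before Retrospective Standup ends → Retrospective Standup and Safety Sync overlap.
Onboarding Huddle starts before Retrospective Standup ends → Retrospective Standup and Onboarding Huddle overlap.
Safety Readout starts before Retrospective Standup ends → Retrospective Standup and Safety Readout overlap.
Safety Sync starts before Vendor Huddle ends → Vendor Huddle and Safety Sync overlap.
Onboarding Huddle starts exactly when Vendor Huddle ends (back-to-back, no overlap); Vendor Huddle is clear from here.
Onboarding Huddle starts before Safety Sync ends → Safety Sync and Onboarding Huddle overlap.
Safety Readout starts before Safety Sync ends → Safety Sync and Safety Readout overlap.
Safety Readout starts before Onboarding Huddle ends → Onboarding Huddle and Safety Readout overlap.
Overlapping pairs: Budget Session & Safety Debrief, Onboarding Huddle & Retrospective Standup, Onboarding Huddle & Safety Readout, Onboarding Huddle & Safety Sync, Retrospective Standup & Safety Readout, Retrospective Standup & Safety Sync, Retrospective Standup & Vendor Huddle, Safety Readout & Safety Sync, Safety Sync & Vendor Huddle — 9 in total.

9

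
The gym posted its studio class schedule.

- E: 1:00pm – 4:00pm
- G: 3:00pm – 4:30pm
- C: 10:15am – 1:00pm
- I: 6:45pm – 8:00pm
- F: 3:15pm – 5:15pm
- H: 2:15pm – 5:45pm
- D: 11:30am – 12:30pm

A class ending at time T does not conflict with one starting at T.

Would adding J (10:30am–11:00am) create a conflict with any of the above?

Yes — it overlaps C

C: starts 10:15am before J ends 11:00am, and ends 1:00pm after J starts 10:30am → overlap.
D: starts 11:30am at or after J ends 11:00am → clear.
E: starts 1:00pm at or after J ends 11:00am → clear.
H: starts 2:15pm at or after J ends 11:00am → clear.
G: starts 3:00pm at or after J ends 11:00am → clear.
F: starts 3:15pm at or after J ends 11:00am → clear.
I: starts 6:45pm at or after J ends 11:00am → clear.
J overlaps C.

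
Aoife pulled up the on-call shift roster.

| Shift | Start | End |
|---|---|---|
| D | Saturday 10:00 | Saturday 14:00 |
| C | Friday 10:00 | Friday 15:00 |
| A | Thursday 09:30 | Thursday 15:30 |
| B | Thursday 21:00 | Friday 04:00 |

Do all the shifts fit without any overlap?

Check each pair: they overlap iff neither finishes before the other starts.
Sorted by start: A, B, C, D.
B starts after A ends, so A has no further overlaps.
C starts after B ends, so B has no further overlaps.
D starts after C ends.
Every pair is clear; the schedule has no overlaps.

Yes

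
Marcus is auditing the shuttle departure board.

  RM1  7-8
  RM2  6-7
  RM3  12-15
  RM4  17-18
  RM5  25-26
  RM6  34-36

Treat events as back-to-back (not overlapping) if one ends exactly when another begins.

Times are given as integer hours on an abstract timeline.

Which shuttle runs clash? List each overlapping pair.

Two intervals overlap when each starts before the other ends.
Sorted by start: RM2, RM1, RM3, RM4, RM5, RM6.
RM1 starts exactly when RM2 ends (back-to-back, no overlap), so RM2 has no further overlaps.
RM3 starts after RM1 ends, so RM1 has no further overlaps.
RM4 starts after RM3 ends, so RM3 has no further overlaps.
RM5 starts after RM4 ends, so RM4 has no further overlaps.
RM6 starts after RM5 ends.

no overlapping pairs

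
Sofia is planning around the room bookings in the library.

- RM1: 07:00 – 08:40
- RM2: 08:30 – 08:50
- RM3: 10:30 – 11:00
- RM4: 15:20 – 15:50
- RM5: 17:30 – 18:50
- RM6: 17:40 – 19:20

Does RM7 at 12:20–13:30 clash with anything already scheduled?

No — it doesn't clash with anything

RM1: ends 08:40 at or before RM7 starts 12:20 → clear.
RM2: ends 08:50 at or before RM7 starts 12:20 → clear.
RM3: ends 11:00 at or before RM7 starts 12:20 → clear.
RM4: starts 15:20 at or after RM7 ends 13:30 → clear.
RM5: starts 17:30 at or after RM7 ends 13:30 → clear.
RM6: starts 17:40 at or after RM7 ends 13:30 → clear.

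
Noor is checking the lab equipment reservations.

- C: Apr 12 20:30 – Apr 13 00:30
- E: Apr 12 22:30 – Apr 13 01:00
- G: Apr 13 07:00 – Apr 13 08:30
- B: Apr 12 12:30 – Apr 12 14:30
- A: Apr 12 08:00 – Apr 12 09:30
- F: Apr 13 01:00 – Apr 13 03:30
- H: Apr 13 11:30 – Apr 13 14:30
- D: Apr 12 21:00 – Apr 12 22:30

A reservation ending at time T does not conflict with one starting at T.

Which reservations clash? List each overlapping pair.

Sorted by start: A, B, C, D, E, F, G, H.
B starts after A ends, so A has no further overlaps.
C starts after B ends, so B has no further overlaps.
D starts before C ends → C and D overlap.
E starts before C ends → C and E overlap.
F starts after C ends, so C has no further overlaps.
E starts exactly when D ends (back-to-back, no overlap), so D has no further overlaps.
F starts exactly when E ends (back-to-back, no overlap), so E has no further overlaps.
G starts after F ends, so F has no further overlaps.
H starts after G ends.

C & D, C & E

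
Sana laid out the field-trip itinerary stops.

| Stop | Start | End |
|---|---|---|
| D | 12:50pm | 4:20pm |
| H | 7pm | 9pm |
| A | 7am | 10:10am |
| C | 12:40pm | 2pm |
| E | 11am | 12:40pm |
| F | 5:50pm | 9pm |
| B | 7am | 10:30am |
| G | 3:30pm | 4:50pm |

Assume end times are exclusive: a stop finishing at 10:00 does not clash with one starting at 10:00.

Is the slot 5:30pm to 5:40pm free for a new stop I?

A: ends 10:10am at or before I starts 5:30pm → clear.
B: ends 10:30am at or before I starts 5:30pm → clear.
E: ends 12:40pm at or before I starts 5:30pm → clear.
C: ends 2pm at or before I starts 5:30pm → clear.
D: ends 4:20pm at or before I starts 5:30pm → clear.
G: ends 4:50pm at or before I starts 5:30pm → clear.
F: starts 5:50pm at or after I ends 5:40pm → clear.
H: starts 7pm at or after I ends 5:40pm → clear.

Yes — the slot is free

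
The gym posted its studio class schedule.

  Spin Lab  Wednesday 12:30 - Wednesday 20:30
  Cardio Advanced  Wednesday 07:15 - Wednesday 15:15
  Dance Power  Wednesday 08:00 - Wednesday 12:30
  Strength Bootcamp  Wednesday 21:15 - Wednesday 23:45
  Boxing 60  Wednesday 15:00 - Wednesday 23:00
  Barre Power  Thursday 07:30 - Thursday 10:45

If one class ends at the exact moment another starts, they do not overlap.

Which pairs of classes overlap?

Boxing 60 & Cardio Advanced, Boxing 60 & Spin Lab, Boxing 60 & Strength Bootcamp, Cardio Advanced & Dance Power, Cardio Advanced & Spin Lab

Sorted by start: Cardio Advanced, Dance Power, Spin Lab, Boxing 60, Strength Bootcamp, Barre Power.
Dance Power starts before Cardio Advanced ends → Cardio Advanced and Dance Power overlap.
Spin Lab starts before Cardio Advanced ends → Cardio Advanced and Spin Lab overlap.
Boxing 60 starts before Cardio Advanced ends → Cardio Advanced and Boxing 60 overlap.
Strength Bootcamp starts after Cardio Advanced ends — done with Cardio Advanced.
Spin Lab starts exactly when Dance Power ends (back-to-back, no overlap) — done with Dance Power.
Boxing 60 starts before Spin Lab ends → Spin Lab and Boxing 60 overlap.
Strength Bootcamp starts after Spin Lab ends — done with Spin Lab.
Strength Bootcamp starts before Boxing 60 ends → Boxing 60 and Strength Bootcamp overlap.
Barre Power starts after Boxing 60 ends.
Barre Power starts after Strength Bootcamp ends.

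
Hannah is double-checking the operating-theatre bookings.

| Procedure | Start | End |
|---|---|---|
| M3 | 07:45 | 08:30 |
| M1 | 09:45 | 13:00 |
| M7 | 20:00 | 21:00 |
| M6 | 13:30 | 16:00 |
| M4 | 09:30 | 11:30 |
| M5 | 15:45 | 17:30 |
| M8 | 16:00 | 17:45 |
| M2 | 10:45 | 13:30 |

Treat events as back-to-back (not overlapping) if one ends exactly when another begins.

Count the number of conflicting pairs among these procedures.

Sorted by start: M3, M4, M1, M2, M6, M5, M8, M7.
M4 starts after M3 ends; M3 is clear from here.
M1 starts before M4 ends → M4 and M1 overlap.
M2 starts before M4 ends → M4 and M2 overlap.
M6 starts after M4 ends; M4 is clear from here.
M2 starts before M1 ends → M1 and M2 overlap.
M6 starts after M1 ends; M1 is clear from here.
M6 starts exactly when M2 ends (back-to-back, no overlap); M2 is clear from here.
M5 starts before M6 ends → M6 and M5 overlap.
M8 starts exactly when M6 ends (back-to-back, no overlap); M6 is clear from here.
M8 starts before M5 ends → M5 and M8 overlap.
M7 starts after M5 ends.
M7 starts after M8 ends.
Overlapping pairs: M1 & M2, M1 & M4, M2 & M4, M5 & M6, M5 & M8 — 5 in total.

5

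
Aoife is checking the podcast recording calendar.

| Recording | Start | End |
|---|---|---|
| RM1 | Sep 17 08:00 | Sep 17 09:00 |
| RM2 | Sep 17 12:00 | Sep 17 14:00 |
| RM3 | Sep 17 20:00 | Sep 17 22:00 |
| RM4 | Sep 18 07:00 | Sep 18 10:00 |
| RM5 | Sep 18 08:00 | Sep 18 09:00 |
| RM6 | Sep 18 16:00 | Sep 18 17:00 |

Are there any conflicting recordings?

Sorted by start: RM1, RM2, RM3, RM4, RM5, RM6.
RM2 starts after RM1 ends; RM1 is clear from here.
RM3 starts after RM2 ends; RM2 is clear from here.
RM4 starts after RM3 ends; RM3 is clear from here.
RM5 starts before RM4 ends → RM4 and RM5 overlap.
That's a conflict, so the schedule is not conflict-free.

Yes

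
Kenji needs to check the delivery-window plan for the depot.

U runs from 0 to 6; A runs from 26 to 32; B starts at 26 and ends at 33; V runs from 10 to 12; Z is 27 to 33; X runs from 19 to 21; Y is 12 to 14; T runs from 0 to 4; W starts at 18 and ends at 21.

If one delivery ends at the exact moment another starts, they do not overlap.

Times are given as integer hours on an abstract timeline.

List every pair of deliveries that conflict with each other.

A & B, A & Z, B & Z, T & U, W & X

Sorted by start: T, U, V, Y, W, X, A, B, Z.
U starts before T ends → T and U overlap.
V starts after T ends, so T has no further overlaps.
V starts after U ends, so U has no further overlaps.
Y starts exactly when V ends (back-to-back, no overlap), so V has no further overlaps.
W starts after Y ends, so Y has no further overlaps.
X starts before W ends → W and X overlap.
A starts after W ends, so W has no further overlaps.
A starts after X ends, so X has no further overlaps.
B starts before A ends → A and B overlap.
Z starts before A ends → A and Z overlap.
Z starts before B ends → B and Z overlap.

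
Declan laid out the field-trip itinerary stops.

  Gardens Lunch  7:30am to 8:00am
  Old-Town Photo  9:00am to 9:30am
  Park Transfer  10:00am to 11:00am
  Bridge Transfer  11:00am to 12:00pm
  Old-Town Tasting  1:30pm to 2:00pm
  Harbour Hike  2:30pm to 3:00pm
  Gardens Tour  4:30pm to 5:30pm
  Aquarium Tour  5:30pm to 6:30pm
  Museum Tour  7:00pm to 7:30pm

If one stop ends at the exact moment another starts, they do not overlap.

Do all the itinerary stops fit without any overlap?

Two intervals overlap when each starts before the other ends.
Sorted by start: Gardens Lunch, Old-Town Photo, Park Transfer, Bridge Transfer, Old-Town Tasting, Harbour Hike, Gardens Tour, Aquarium Tour, Museum Tour.
Old-Town Photo starts after Gardens Lunch ends, so Gardens Lunch has no further overlaps.
Park Transfer starts after Old-Town Photo ends, so Old-Town Photo has no further overlaps.
Bridge Transfer starts exactly when Park Transfer ends (back-to-back, no overlap), so Park Transfer has no further overlaps.
Old-Town Tasting starts after Bridge Transfer ends, so Bridge Transfer has no further overlaps.
Harbour Hike starts after Old-Town Tasting ends, so Old-Town Tasting has no further overlaps.
Gardens Tour starts after Harbour Hike ends, so Harbour Hike has no further overlaps.
Aquarium Tour starts exactly when Gardens Tour ends (back-to-back, no overlap), so Gardens Tour has no further overlaps.
Museum Tour starts after Aquarium Tour ends.
Every pair is clear; the schedule has no overlaps.

Yes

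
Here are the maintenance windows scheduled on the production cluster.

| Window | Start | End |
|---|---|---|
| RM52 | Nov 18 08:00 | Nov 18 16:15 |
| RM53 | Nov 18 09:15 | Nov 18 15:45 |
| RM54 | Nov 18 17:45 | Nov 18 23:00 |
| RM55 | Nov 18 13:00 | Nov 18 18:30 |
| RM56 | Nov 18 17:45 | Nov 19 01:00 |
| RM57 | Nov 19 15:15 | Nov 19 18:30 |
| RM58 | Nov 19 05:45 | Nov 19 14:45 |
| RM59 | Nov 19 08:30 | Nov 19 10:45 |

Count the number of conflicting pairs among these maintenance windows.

Sorted by start: RM52, RM53, RM55, RM54, RM56, RM58, RM59, RM57.
RM53 starts before RM52 ends → RM52 and RM53 overlap.
RM55 starts before RM52 ends → RM52 and RM55 overlap.
RM54 starts after RM52 ends; RM52 is clear from here.
RM55 starts before RM53 ends → RM53 and RM55 overlap.
RM54 starts after RM53 ends; RM53 is clear from here.
RM54 starts before RM55 ends → RM55 and RM54 overlap.
RM56 starts before RM55 ends → RM55 and RM56 overlap.
RM58 starts after RM55 ends; RM55 is clear from here.
RM56 starts before RM54 ends → RM54 and RM56 overlap.
RM58 starts after RM54 ends; RM54 is clear from here.
RM58 starts after RM56 ends; RM56 is clear from here.
RM59 starts before RM58 ends → RM58 and RM59 overlap.
RM57 starts after RM58 ends.
RM57 starts after RM59 ends.
Overlapping pairs: RM52 & RM53, RM52 & RM55, RM53 & RM55, RM54 & RM55, RM54 & RM56, RM55 & RM56, RM58 & RM59 — 7 in total.

7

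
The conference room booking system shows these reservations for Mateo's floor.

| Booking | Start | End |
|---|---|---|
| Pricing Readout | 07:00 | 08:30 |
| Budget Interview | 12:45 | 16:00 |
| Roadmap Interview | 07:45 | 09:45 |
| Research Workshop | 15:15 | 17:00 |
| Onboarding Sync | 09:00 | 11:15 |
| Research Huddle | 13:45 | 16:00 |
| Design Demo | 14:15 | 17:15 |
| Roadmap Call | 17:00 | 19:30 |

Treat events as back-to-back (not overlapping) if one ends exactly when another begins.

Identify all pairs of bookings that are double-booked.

Budget Interview & Design Demo, Budget Interview & Research Huddle, Budget Interview & Research Workshop, Design Demo & Research Huddle, Design Demo & Research Workshop, Design Demo & Roadmap Call, Onboarding Sync & Roadmap Interview, Pricing Readout & Roadmap Interview, Research Huddle & Research Workshop

Sorted by start: Pricing Readout, Roadmap Interview, Onboarding Sync, Budget Interview, Research Huddle, Design Demo, Research Workshop, Roadmap Call.
Roadmap Interview starts before Pricing Readout ends → Pricing Readout and Roadmap Interview overlap.
Onboarding Sync starts after Pricing Readout ends; Pricing Readout is clear from here.
Onboarding Sync starts before Roadmap Interview ends → Roadmap Interview and Onboarding Sync overlap.
Budget Interview starts after Roadmap Interview ends; Roadmap Interview is clear from here.
Budget Interview starts after Onboarding Sync ends; Onboarding Sync is clear from here.
Research Huddle starts before Budget Interview ends → Budget Interview and Research Huddle overlap.
Design Demo starts before Budget Interview ends → Budget Interview and Design Demo overlap.
Research Workshop starts before Budget Interview ends → Budget Interview and Research Workshop overlap.
Roadmap Call starts after Budget Interview ends.
Design Demo starts before Research Huddle ends → Research Huddle and Design Demo overlap.
Research Workshop starts before Research Huddle ends → Research Huddle and Research Workshop overlap.
Roadmap Call starts after Research Huddle ends.
Research Workshop starts before Design Demo ends → Design Demo and Research Workshop overlap.
Roadmap Call starts before Design Demo ends → Design Demo and Roadmap Call overlap.
Roadmap Call starts exactly when Research Workshop ends (back-to-back, no overlap).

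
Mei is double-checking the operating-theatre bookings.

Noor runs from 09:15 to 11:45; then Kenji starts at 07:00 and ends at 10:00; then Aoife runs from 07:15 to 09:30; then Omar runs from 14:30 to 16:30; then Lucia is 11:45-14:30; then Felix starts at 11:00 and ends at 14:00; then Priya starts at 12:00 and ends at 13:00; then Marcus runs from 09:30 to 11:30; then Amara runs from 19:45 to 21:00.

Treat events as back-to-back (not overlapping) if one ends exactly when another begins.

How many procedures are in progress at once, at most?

Walk through starts and ends in time order (an end at T is processed before a start at T):
07:00 start Kenji → 1
07:15 start Aoife → 2
09:15 start Noor → 3
09:30 end Aoife → 2
09:30 start Marcus → 3
10:00 end Kenji → 2
11:00 start Felix → 3
11:30 end Marcus → 2
11:45 end Noor → 1
11:45 start Lucia → 2
12:00 start Priya → 3
13:00 end Priya → 2
14:00 end Felix → 1
14:30 end Lucia → 0
14:30 start Omar → 1
16:30 end Omar → 0
19:45 start Amara → 1
21:00 end Amara → 0
Peak is 3, at 09:15 (Aoife, Kenji, Noor).

3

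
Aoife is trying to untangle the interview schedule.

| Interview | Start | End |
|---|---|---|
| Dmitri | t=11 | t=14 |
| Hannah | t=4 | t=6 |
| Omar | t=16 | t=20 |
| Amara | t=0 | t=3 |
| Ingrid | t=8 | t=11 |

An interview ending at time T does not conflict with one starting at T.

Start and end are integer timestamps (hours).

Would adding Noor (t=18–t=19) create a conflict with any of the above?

Yes — it overlaps Omar

Amara: ends t=3 at or before Noor starts t=18 → clear.
Hannah: ends t=6 at or before Noor starts t=18 → clear.
Ingrid: ends t=11 at or before Noor starts t=18 → clear.
Dmitri: ends t=14 at or before Noor starts t=18 → clear.
Omar: starts t=16 before Noor ends t=19, and ends t=20 after Noor starts t=18 → overlap.
Noor overlaps Omar.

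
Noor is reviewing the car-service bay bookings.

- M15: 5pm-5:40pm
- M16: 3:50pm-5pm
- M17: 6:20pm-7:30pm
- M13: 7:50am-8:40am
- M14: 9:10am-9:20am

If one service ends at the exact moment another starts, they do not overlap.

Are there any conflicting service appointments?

Sorted by start: M13, M14, M16, M15, M17.
M14 starts after M13 ends, so nothing later overlaps M13 either.
M16 starts after M14 ends, so nothing later overlaps M14 either.
M15 starts exactly when M16 ends (back-to-back, no overlap), so nothing later overlaps M16 either.
M17 starts after M15 ends.
Every pair is clear; the schedule has no overlaps.

No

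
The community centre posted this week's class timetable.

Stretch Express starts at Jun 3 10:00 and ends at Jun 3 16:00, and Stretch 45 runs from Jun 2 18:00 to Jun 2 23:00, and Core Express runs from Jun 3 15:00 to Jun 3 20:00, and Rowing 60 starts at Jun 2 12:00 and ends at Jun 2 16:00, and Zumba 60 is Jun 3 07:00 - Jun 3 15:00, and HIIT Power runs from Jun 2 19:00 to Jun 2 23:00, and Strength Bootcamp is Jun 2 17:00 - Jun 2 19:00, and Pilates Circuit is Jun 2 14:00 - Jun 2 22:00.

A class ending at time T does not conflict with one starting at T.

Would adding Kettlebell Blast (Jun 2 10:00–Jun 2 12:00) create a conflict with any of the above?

No — it doesn't clash with anything

Rowing 60: starts Jun 2 12:00 at or after Kettlebell Blast ends Jun 2 12:00 → clear.
Pilates Circuit: starts Jun 2 14:00 at or after Kettlebell Blast ends Jun 2 12:00 → clear.
Strength Bootcamp: starts Jun 2 17:00 at or after Kettlebell Blast ends Jun 2 12:00 → clear.
Stretch 45: starts Jun 2 18:00 at or after Kettlebell Blast ends Jun 2 12:00 → clear.
HIIT Power: starts Jun 2 19:00 at or after Kettlebell Blast ends Jun 2 12:00 → clear.
Zumba 60: starts Jun 3 07:00 at or after Kettlebell Blast ends Jun 2 12:00 → clear.
Stretch Express: starts Jun 3 10:00 at or after Kettlebell Blast ends Jun 2 12:00 → clear.
Core Express: starts Jun 3 15:00 at or after Kettlebell Blast ends Jun 2 12:00 → clear.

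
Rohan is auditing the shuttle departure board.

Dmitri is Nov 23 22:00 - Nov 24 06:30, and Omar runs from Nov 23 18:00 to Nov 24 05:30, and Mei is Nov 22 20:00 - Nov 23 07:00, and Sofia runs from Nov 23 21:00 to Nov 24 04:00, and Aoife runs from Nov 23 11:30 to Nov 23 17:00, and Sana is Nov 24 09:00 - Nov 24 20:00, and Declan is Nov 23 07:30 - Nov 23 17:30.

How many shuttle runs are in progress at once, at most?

Sort all start/end points and keep a running count:
Nov 22 20:00 start Mei → 1
Nov 23 07:00 end Mei → 0
Nov 23 07:30 start Declan → 1
Nov 23 11:30 start Aoife → 2
Nov 23 17:00 end Aoife → 1
Nov 23 17:30 end Declan → 0
Nov 23 18:00 start Omar → 1
Nov 23 21:00 start Sofia → 2
Nov 23 22:00 start Dmitri → 3
Nov 24 04:00 end Sofia → 2
Nov 24 05:30 end Omar → 1
Nov 24 06:30 end Dmitri → 0
Nov 24 09:00 start Sana → 1
Nov 24 20:00 end Sana → 0
Peak is 3, at Nov 23 22:00 (Dmitri, Omar, Sofia).

3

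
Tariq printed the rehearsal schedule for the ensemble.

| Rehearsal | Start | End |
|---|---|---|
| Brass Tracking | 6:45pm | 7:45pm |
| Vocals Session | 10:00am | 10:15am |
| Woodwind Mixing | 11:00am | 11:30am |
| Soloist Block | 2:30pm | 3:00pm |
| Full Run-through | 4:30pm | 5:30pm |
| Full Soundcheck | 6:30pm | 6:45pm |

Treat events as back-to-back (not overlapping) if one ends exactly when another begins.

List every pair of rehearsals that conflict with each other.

Sorted by start: Vocals Session, Woodwind Mixing, Soloist Block, Full Run-through, Full Soundcheck, Brass Tracking.
Woodwind Mixing starts after Vocals Session ends — done with Vocals Session.
Soloist Block starts after Woodwind Mixing ends — done with Woodwind Mixing.
Full Run-through starts after Soloist Block ends — done with Soloist Block.
Full Soundcheck starts after Full Run-through ends — done with Full Run-through.
Brass Tracking starts exactly when Full Soundcheck ends (back-to-back, no overlap).

no overlapping pairs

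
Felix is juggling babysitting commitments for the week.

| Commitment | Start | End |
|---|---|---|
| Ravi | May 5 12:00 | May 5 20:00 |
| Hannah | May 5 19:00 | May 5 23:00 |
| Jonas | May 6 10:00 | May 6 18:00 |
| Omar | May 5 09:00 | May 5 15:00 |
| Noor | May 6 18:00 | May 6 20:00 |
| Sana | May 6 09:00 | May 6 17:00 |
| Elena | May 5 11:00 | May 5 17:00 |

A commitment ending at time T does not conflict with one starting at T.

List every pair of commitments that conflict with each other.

Elena & Omar, Elena & Ravi, Hannah & Ravi, Jonas & Sana, Omar & Ravi

Sorted by start: Omar, Elena, Ravi, Hannah, Sana, Jonas, Noor.
Elena starts before Omar ends → Omar and Elena overlap.
Ravi starts before Omar ends → Omar and Ravi overlap.
Hannah starts after Omar ends, so Omar has no further overlaps.
Ravi starts before Elena ends → Elena and Ravi overlap.
Hannah starts after Elena ends, so Elena has no further overlaps.
Hannah starts before Ravi ends → Ravi and Hannah overlap.
Sana starts after Ravi ends, so Ravi has no further overlaps.
Sana starts after Hannah ends, so Hannah has no further overlaps.
Jonas starts before Sana ends → Sana and Jonas overlap.
Noor starts after Sana ends.
Noor starts exactly when Jonas ends (back-to-back, no overlap).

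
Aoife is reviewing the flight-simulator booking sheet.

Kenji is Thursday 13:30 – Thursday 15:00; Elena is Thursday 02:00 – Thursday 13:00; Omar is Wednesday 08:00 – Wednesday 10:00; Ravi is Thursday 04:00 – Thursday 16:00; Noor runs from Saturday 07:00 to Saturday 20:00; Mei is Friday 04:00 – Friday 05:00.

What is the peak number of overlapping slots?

Sweep the timeline, counting +1 at each start and −1 at each end (ends before starts at a tie):
Wednesday 08:00 start Omar → 1
Wednesday 10:00 end Omar → 0
Thursday 02:00 start Elena → 1
Thursday 04:00 start Ravi → 2
Thursday 13:00 end Elena → 1
Thursday 13:30 start Kenji → 2
Thursday 15:00 end Kenji → 1
Thursday 16:00 end Ravi → 0
Friday 04:00 start Mei → 1
Friday 05:00 end Mei → 0
Saturday 07:00 start Noor → 1
Saturday 20:00 end Noor → 0
Peak is 2, at Thursday 04:00 (Elena, Ravi).

2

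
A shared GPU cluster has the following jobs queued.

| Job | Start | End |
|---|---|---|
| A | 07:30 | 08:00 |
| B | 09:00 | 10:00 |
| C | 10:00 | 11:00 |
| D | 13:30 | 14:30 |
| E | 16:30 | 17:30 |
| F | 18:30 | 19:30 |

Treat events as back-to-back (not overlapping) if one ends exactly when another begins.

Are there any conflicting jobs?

No

Sorted by start: A, B, C, D, E, F.
B starts after A ends; A is clear from here.
C starts exactly when B ends (back-to-back, no overlap); B is clear from here.
D starts after C ends; C is clear from here.
E starts after D ends; D is clear from here.
F starts after E ends.
Every pair is clear; the schedule has no overlaps.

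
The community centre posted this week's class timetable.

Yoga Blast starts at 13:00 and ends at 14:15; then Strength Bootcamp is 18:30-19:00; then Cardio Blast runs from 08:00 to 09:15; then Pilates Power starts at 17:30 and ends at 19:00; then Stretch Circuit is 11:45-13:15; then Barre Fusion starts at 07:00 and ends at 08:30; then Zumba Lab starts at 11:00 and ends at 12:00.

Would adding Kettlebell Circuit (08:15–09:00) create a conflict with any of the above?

Yes — it overlaps Barre Fusion, Cardio Blast

Barre Fusion: starts 07:00 before Kettlebell Circuit ends 09:00, and ends 08:30 after Kettlebell Circuit starts 08:15 → overlap.
Cardio Blast: starts 08:00 before Kettlebell Circuit ends 09:00, and ends 09:15 after Kettlebell Circuit starts 08:15 → overlap.
Zumba Lab: starts 11:00 at or after Kettlebell Circuit ends 09:00 → clear.
Stretch Circuit: starts 11:45 at or after Kettlebell Circuit ends 09:00 → clear.
Yoga Blast: starts 13:00 at or after Kettlebell Circuit ends 09:00 → clear.
Pilates Power: starts 17:30 at or after Kettlebell Circuit ends 09:00 → clear.
Strength Bootcamp: starts 18:30 at or after Kettlebell Circuit ends 09:00 → clear.
Kettlebell Circuit overlaps Barre Fusion, Cardio Blast.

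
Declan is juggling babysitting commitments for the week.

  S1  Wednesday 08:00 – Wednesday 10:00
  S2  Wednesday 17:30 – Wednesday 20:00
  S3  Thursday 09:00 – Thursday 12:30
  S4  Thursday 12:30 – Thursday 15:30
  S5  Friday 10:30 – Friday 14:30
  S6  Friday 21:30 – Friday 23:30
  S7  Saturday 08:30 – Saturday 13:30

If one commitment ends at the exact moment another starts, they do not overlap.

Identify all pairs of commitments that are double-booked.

none

Sorted by start: S1, S2, S3, S4, S5, S6, S7.
S2 starts after S1 ends, so nothing later overlaps S1 either.
S3 starts after S2 ends, so nothing later overlaps S2 either.
S4 starts exactly when S3 ends (back-to-back, no overlap), so nothing later overlaps S3 either.
S5 starts after S4 ends, so nothing later overlaps S4 either.
S6 starts after S5 ends, so nothing later overlaps S5 either.
S7 starts after S6 ends.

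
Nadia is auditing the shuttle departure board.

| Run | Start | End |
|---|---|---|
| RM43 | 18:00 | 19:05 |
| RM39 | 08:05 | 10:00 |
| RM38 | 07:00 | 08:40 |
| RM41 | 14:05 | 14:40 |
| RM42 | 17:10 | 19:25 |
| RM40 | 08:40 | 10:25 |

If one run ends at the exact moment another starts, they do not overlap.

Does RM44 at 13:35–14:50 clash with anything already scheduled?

RM38: ends 08:40 at or before RM44 starts 13:35 → clear.
RM39: ends 10:00 at or before RM44 starts 13:35 → clear.
RM40: ends 10:25 at or before RM44 starts 13:35 → clear.
RM41: starts 14:05 before RM44 ends 14:50, and ends 14:40 after RM44 starts 13:35 → overlap.
RM42: starts 17:10 at or after RM44 ends 14:50 → clear.
RM43: starts 18:00 at or after RM44 ends 14:50 → clear.
RM44 overlaps RM41.

Yes — it overlaps RM41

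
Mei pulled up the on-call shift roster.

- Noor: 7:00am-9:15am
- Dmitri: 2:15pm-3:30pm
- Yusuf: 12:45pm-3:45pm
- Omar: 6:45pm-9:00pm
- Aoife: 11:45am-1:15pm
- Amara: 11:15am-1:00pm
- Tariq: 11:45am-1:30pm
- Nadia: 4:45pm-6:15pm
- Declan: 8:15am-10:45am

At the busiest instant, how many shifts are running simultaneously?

Sweep the timeline, counting +1 at each start and −1 at each end (ends before starts at a tie):
7:00am start Noor → 1
8:15am start Declan → 2
9:15am end Noor → 1
10:45am end Declan → 0
11:15am start Amara → 1
11:45am start Aoife → 2
11:45am start Tariq → 3
12:45pm start Yusuf → 4
1:00pm end Amara → 3
1:15pm end Aoife → 2
1:30pm end Tariq → 1
2:15pm start Dmitri → 2
3:30pm end Dmitri → 1
3:45pm end Yusuf → 0
4:45pm start Nadia → 1
6:15pm end Nadia → 0
6:45pm start Omar → 1
9:00pm end Omar → 0
Peak is 4, at 12:45pm (Amara, Aoife, Tariq, Yusuf).

4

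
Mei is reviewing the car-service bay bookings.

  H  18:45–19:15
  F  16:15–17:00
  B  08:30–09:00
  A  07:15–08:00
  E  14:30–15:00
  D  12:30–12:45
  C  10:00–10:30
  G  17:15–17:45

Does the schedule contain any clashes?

No

Sorted by start: A, B, C, D, E, F, G, H.
B starts after A ends, so A has no further overlaps.
C starts after B ends, so B has no further overlaps.
D starts after C ends, so C has no further overlaps.
E starts after D ends, so D has no further overlaps.
F starts after E ends, so E has no further overlaps.
G starts after F ends, so F has no further overlaps.
H starts after G ends.
Every pair is clear; the schedule has no overlaps.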